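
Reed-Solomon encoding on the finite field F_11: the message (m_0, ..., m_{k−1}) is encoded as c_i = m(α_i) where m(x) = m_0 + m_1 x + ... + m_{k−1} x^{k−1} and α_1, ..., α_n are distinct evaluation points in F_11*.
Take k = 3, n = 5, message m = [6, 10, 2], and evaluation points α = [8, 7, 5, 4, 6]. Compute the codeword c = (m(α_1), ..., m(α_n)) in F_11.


c = [5, 9, 7, 1, 6]

Message polynomial: m(x) = 6 + 10·x + 2·x^2 (mod 11).
For each evaluation point α_i, compute m(α_i) mod 11:
  α_1 = 8: Horner steps 2 → 4 → 5, so m(8) = 5.
  α_2 = 7: Horner steps 2 → 2 → 9, so m(7) = 9.
  α_3 = 5: Horner steps 2 → 9 → 7, so m(5) = 7.
  α_4 = 4: Horner steps 2 → 7 → 1, so m(4) = 1.
  α_5 = 6: Horner steps 2 → 0 → 6, so m(6) = 6.
Codeword c = [5, 9, 7, 1, 6] ∈ F_11^5.


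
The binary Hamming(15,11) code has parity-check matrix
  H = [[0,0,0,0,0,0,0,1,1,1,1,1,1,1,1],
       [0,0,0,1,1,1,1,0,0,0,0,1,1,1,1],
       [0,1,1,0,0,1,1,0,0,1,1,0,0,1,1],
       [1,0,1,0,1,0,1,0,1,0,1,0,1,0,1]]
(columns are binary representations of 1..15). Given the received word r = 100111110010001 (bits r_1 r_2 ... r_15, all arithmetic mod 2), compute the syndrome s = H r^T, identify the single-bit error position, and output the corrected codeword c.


s = (1, 1, 0, 1)^T, error position = 13, corrected codeword c = 100111110010101

Compute s = H r^T mod 2 one row at a time:
  s_1 = 1 + 0 + 0 + 1 + 0 + 0 + 0 + 1 = 3 ≡ 1 (mod 2).
  s_2 = 1 + 1 + 1 + 1 + 0 + 0 + 0 + 1 = 5 ≡ 1 (mod 2).
  s_3 = 0 + 0 + 1 + 1 + 0 + 1 + 0 + 1 = 4 ≡ 0 (mod 2).
  s_4 = 1 + 0 + 1 + 1 + 0 + 1 + 0 + 1 = 5 ≡ 1 (mod 2).
s = (1, 1, 0, 1)^T — this equals column 13 of H (binary 1101), so error is at position 13.
Correct: flip bit 13 of r = 100111110010001 to get c = 100111110010101.


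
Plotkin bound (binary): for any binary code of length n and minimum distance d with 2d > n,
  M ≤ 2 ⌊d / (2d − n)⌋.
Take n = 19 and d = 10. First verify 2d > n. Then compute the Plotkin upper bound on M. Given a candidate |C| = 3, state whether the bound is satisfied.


Plotkin bound M ≤ 20; given |C| = 3 ≤ bound (satisfied).

Check applicability: 2d = 20, n = 19.
2d − n = 1 > 0, so Plotkin applies.
Compute d/(2d−n) = 10/1 ≈ 10.0000.
⌊d/(2d−n)⌋ = 10.
Plotkin bound: M ≤ 2·10 = 20.
Given |C| = 3, check: satisfied.
This |C| is below the Plotkin bound.


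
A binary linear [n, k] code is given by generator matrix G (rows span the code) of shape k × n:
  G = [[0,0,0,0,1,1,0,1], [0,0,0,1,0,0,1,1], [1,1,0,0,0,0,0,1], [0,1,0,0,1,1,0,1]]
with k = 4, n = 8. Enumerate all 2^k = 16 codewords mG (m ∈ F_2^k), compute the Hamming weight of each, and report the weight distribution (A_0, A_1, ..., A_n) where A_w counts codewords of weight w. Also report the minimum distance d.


Weight distribution: A_0 = 1, A_1 = 1, A_2 = 1, A_3 = 5, A_4 = 5, A_5 = 1, A_6 = 1, A_7 = 1. Minimum distance d = 1.

Enumerate all 2^4 = 16 messages m ∈ F_2^4.
For each, compute codeword c = mG in F_2^8, then tally its weight.
  m = 0000 → c = 00000000, weight = 0.
  m = 1000 → c = 00001101, weight = 3.
  m = 0100 → c = 00010011, weight = 3.
  m = 1100 → c = 00011110, weight = 4.
  m = 0010 → c = 11000001, weight = 3.
  m = 1010 → c = 11001100, weight = 4.
  m = 0110 → c = 11010010, weight = 4.
  m = 1110 → c = 11011111, weight = 7.
  m = 0001 → c = 01001101, weight = 4.
  m = 1001 → c = 01000000, weight = 1.
  m = 0101 → c = 01011110, weight = 5.
  m = 1101 → c = 01010011, weight = 4.
  m = 0011 → c = 10001100, weight = 3.
  m = 1011 → c = 10000001, weight = 2.
  m = 0111 → c = 10011111, weight = 6.
  m = 1111 → c = 10010010, weight = 3.
Tally weights:
  weight 0: 1 codewords.
  weight 1: 1 codewords.
  weight 2: 1 codewords.
  weight 3: 5 codewords.
  weight 4: 5 codewords.
  weight 5: 1 codewords.
  weight 6: 1 codewords.
  weight 7: 1 codewords.
Minimum distance d = smallest w > 0 with A_w > 0 = 1.
Sanity: Σ A_w = 16 = 2^4 = 16 ✓.


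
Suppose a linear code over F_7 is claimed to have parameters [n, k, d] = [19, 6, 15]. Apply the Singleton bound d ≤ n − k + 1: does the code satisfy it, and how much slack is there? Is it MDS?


Singleton RHS = n − k + 1 = 14, slack = -1, bound violated (no such code; not MDS).

Singleton bound: d ≤ n − k + 1.
Here n = 19, k = 6, so n − k + 1 = 14.
Given d = 15, check d ≤ 14: NO.
Slack = (n − k + 1) − d = -1.
The slack is negative: d = 15 exceeds n − k + 1 = 14 by 1, so the Singleton bound is violated and no linear [19, 6, 15]_7 code can exist. In particular it is not MDS (MDS requires d = n − k + 1 exactly).
Description: the claimed parameters are [19, 6, 15]_7; such a code would be impossible (violates the Singleton bound).


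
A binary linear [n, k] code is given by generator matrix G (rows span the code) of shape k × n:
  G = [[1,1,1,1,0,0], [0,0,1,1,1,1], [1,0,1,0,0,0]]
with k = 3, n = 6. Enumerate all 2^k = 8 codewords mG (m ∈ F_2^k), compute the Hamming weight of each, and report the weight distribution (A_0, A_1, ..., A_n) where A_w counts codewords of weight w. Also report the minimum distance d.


Weight distribution: A_0 = 1, A_2 = 2, A_4 = 5. Minimum distance d = 2.

Enumerate all 2^3 = 8 messages m ∈ F_2^3.
For each, compute codeword c = mG in F_2^6, then tally its weight.
  m = 000 → c = 000000, weight = 0.
  m = 100 → c = 111100, weight = 4.
  m = 010 → c = 001111, weight = 4.
  m = 110 → c = 110011, weight = 4.
  m = 001 → c = 101000, weight = 2.
  m = 101 → c = 010100, weight = 2.
  m = 011 → c = 100111, weight = 4.
  m = 111 → c = 011011, weight = 4.
Tally weights:
  weight 0: 1 codewords.
  weight 2: 2 codewords.
  weight 4: 5 codewords.
Minimum distance d = smallest w > 0 with A_w > 0 = 2.
Sanity: Σ A_w = 8 = 2^3 = 8 ✓.


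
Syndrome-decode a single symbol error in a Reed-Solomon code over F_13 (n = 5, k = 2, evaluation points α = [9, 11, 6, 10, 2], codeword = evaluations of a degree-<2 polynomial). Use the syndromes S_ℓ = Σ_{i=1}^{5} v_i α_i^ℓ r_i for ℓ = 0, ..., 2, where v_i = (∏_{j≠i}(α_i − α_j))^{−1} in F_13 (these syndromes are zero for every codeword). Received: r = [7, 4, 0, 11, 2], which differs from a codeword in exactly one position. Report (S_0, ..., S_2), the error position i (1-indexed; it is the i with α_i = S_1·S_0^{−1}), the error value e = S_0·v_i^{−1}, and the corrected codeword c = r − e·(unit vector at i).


S = (5, 6, 2), error at position 1, error magnitude e = 2, c = [5, 4, 0, 11, 2].

Step 1: column multipliers v_i = (∏_{j≠i}(α_i − α_j))^{−1} mod 13.
  i = 1 (α = 9): (9−11)(9−6)(9−10)(9−2) = (−2)·3·(−1)·7 = 42 ≡ 3, so v_1 = 3^{−1} = 9 (mod 13).
  i = 2 (α = 11): (11−9)(11−6)(11−10)(11−2) = 2·5·1·9 = 90 ≡ 12, so v_2 = 12^{−1} = 12 (mod 13).
  i = 3 (α = 6): (6−9)(6−11)(6−10)(6−2) = (−3)·(−5)·(−4)·4 = −240 ≡ 7, so v_3 = 7^{−1} = 2 (mod 13).
  i = 4 (α = 10): (10−9)(10−11)(10−6)(10−2) = 1·(−1)·4·8 = −32 ≡ 7, so v_4 = 7^{−1} = 2 (mod 13).
  i = 5 (α = 2): (2−9)(2−11)(2−6)(2−10) = (−7)·(−9)·(−4)·(−8) = 2016 ≡ 1, so v_5 = 1^{−1} = 1 (mod 13).
  v = [9, 12, 2, 2, 1].
Step 2: syndromes of r = [7, 4, 0, 11, 2] (all sums mod 13).
  S_0 = Σ v_i r_i = 9·7 + 12·4 + 2·0 + 2·11 + 1·2 = 135 ≡ 5.
  S_1 = Σ v_i α_i r_i = 9·9·7 + 12·11·4 + 2·6·0 + 2·10·11 + 1·2·2 = 1319 ≡ 6.
  α_i^2 mod 13 = [3, 4, 10, 9, 4].
  S_2 = Σ v_i α_i^2 r_i = 9·3·7 + 12·4·4 + 2·10·0 + 2·9·11 + 1·4·2 = 587 ≡ 2.
  S = (5, 6, 2) ≠ 0, so r is not a codeword (an error is present).
Step 3: locate the error. For a single error e at position i, S_ℓ = v_i·e·α_i^ℓ, so α_err = S_1/S_0.
  S_0^{−1} = 5^{−1} = 8 (mod 13), so α_err = 6·8 = 48 ≡ 9 = α_1. Error position i = 1.
  Consistency check: S_2/S_1 = 2·11 = 22 ≡ 9 = α_err ✓ (single-error assumption holds).
Step 4: error magnitude e = S_0/v_1 = S_0·∏_{j≠1}(α_1 − α_j) = 5·3 = 15 ≡ 2 (mod 13).
Step 5: correct position 1: c_1 = r_1 − e = 7 − 2 ≡ 5 (mod 13). Hence c = [5, 4, 0, 11, 2].
  Check: interpolating c through the α_i gives m(x) = 3 + 6·x (degree < 2) with m(α_i) = c_i for every i, so c is indeed a codeword.


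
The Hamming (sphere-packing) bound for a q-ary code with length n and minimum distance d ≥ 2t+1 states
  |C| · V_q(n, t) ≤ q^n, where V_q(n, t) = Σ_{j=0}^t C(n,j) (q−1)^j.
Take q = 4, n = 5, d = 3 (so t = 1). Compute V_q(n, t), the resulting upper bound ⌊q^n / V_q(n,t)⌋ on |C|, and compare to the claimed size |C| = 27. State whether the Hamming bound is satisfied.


V_q(n, t) = 16, q^n = 1024, Hamming bound = 64, |C| = 27 ≤ bound (satisfied).

Step 1: Compute V_q(n, t) = Σ_{j=0}^1 C(n, j) (q−1)^j.
  j = 0: C(5,0)·(3)^0 = 1·1 = 1.
  j = 1: C(5,1)·(3)^1 = 5·3 = 15.
  V_q(n, t) = 1 + 15 = 16.
Step 2: q^n = 4^5 = 1024.
Step 3: Hamming bound ⌊q^n / V_q(n,t)⌋ = ⌊1024/16⌋ = 64.
Step 4: Compare |C| = 27 to 64: satisfied.
The claimed |C| lies below the Hamming bound.


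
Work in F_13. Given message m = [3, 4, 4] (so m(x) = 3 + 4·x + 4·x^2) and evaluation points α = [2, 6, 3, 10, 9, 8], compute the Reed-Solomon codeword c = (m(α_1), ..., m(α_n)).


c = [1, 2, 12, 1, 12, 5]

Message polynomial: m(x) = 3 + 4·x + 4·x^2 (mod 13).
For each evaluation point α_i, compute m(α_i) mod 13:
  α_1 = 2: Horner steps 4 → 12 → 1, so m(2) = 1.
  α_2 = 6: Horner steps 4 → 2 → 2, so m(6) = 2.
  α_3 = 3: Horner steps 4 → 3 → 12, so m(3) = 12.
  α_4 = 10: Horner steps 4 → 5 → 1, so m(10) = 1.
  α_5 = 9: Horner steps 4 → 1 → 12, so m(9) = 12.
  α_6 = 8: Horner steps 4 → 10 → 5, so m(8) = 5.
Codeword c = [1, 2, 12, 1, 12, 5] ∈ F_13^6.


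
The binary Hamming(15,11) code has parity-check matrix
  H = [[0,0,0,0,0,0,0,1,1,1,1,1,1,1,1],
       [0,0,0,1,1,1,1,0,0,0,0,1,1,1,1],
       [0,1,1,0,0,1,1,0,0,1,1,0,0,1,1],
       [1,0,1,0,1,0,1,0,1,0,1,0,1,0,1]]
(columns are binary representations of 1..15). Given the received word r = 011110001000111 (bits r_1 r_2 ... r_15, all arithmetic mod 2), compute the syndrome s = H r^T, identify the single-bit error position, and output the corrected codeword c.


s = (0, 1, 0, 1)^T, error position = 5, corrected codeword c = 011100001000111

Compute s = H r^T mod 2 one row at a time:
  s_1 = 0 + 1 + 0 + 0 + 0 + 1 + 1 + 1 = 4 ≡ 0 (mod 2).
  s_2 = 1 + 1 + 0 + 0 + 0 + 1 + 1 + 1 = 5 ≡ 1 (mod 2).
  s_3 = 1 + 1 + 0 + 0 + 0 + 0 + 1 + 1 = 4 ≡ 0 (mod 2).
  s_4 = 0 + 1 + 1 + 0 + 1 + 0 + 1 + 1 = 5 ≡ 1 (mod 2).
s = (0, 1, 0, 1)^T — this equals column 5 of H (binary 0101), so error is at position 5.
Correct: flip bit 5 of r = 011110001000111 to get c = 011100001000111.


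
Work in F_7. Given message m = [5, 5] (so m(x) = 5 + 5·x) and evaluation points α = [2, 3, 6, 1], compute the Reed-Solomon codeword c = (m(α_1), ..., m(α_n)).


c = [1, 6, 0, 3]

Message polynomial: m(x) = 5 + 5·x (mod 7).
For each evaluation point α_i, compute m(α_i) mod 7:
  α_1 = 2: Horner steps 5 → 1, so m(2) = 1.
  α_2 = 3: Horner steps 5 → 6, so m(3) = 6.
  α_3 = 6: Horner steps 5 → 0, so m(6) = 0.
  α_4 = 1: Horner steps 5 → 3, so m(1) = 3.
Codeword c = [1, 6, 0, 3] ∈ F_7^4.


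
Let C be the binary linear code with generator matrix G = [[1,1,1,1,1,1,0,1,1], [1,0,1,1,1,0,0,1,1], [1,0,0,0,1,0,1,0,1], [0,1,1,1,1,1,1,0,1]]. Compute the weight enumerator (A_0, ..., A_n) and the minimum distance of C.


Weight distribution: A_0 = 1, A_2 = 1, A_3 = 3, A_4 = 2, A_5 = 4, A_6 = 3, A_7 = 1, A_8 = 1. Minimum distance d = 2.

Enumerate all 2^4 = 16 messages m ∈ F_2^4.
For each, compute codeword c = mG in F_2^9, then tally its weight.
  m = 0000 → c = 000000000, weight = 0.
  m = 1000 → c = 111111011, weight = 8.
  m = 0100 → c = 101110011, weight = 6.
  m = 1100 → c = 010001000, weight = 2.
  m = 0010 → c = 100010101, weight = 4.
  m = 1010 → c = 011101110, weight = 6.
  m = 0110 → c = 001100110, weight = 4.
  m = 1110 → c = 110011101, weight = 6.
  m = 0001 → c = 011111101, weight = 7.
  m = 1001 → c = 100000110, weight = 3.
  m = 0101 → c = 110001110, weight = 5.
  m = 1101 → c = 001110101, weight = 5.
  m = 0011 → c = 111101000, weight = 5.
  m = 1011 → c = 000010011, weight = 3.
  m = 0111 → c = 010011011, weight = 5.
  m = 1111 → c = 101100000, weight = 3.
Tally weights:
  weight 0: 1 codewords.
  weight 2: 1 codewords.
  weight 3: 3 codewords.
  weight 4: 2 codewords.
  weight 5: 4 codewords.
  weight 6: 3 codewords.
  weight 7: 1 codewords.
  weight 8: 1 codewords.
Minimum distance d = smallest w > 0 with A_w > 0 = 2.
Sanity: Σ A_w = 16 = 2^4 = 16 ✓.


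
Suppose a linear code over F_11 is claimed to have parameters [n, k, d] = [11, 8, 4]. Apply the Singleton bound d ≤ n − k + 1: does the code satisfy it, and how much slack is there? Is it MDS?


Singleton RHS = n − k + 1 = 4, slack = 0, bound satisfied, MDS.

Singleton bound: d ≤ n − k + 1.
Here n = 11, k = 8, so n − k + 1 = 4.
Given d = 4, check d ≤ 4: YES.
Slack = (n − k + 1) − d = 0.
The code is MDS (slack = 0).
Description: the claimed parameters are [11, 8, 4]_11; such a code would be MDS (meets Singleton bound).


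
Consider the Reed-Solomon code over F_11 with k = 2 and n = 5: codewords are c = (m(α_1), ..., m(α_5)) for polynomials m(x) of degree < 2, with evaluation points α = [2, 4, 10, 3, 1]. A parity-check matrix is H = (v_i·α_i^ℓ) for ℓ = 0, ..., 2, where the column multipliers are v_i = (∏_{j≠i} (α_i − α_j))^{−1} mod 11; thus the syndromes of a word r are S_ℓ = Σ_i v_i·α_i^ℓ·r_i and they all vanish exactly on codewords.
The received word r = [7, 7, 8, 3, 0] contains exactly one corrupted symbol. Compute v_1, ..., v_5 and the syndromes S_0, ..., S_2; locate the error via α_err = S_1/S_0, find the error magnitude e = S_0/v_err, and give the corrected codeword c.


S = (1, 4, 5), error at position 2, error magnitude e = 8, c = [7, 10, 8, 3, 0].

Step 1: column multipliers v_i = (∏_{j≠i}(α_i − α_j))^{−1} mod 11.
  i = 1 (α = 2): (2−4)(2−10)(2−3)(2−1) = (−2)·(−8)·(−1)·1 = −16 ≡ 6, so v_1 = 6^{−1} = 2 (mod 11).
  i = 2 (α = 4): (4−2)(4−10)(4−3)(4−1) = 2·(−6)·1·3 = −36 ≡ 8, so v_2 = 8^{−1} = 7 (mod 11).
  i = 3 (α = 10): (10−2)(10−4)(10−3)(10−1) = 8·6·7·9 = 3024 ≡ 10, so v_3 = 10^{−1} = 10 (mod 11).
  i = 4 (α = 3): (3−2)(3−4)(3−10)(3−1) = 1·(−1)·(−7)·2 = 14 ≡ 3, so v_4 = 3^{−1} = 4 (mod 11).
  i = 5 (α = 1): (1−2)(1−4)(1−10)(1−3) = (−1)·(−3)·(−9)·(−2) = 54 ≡ 10, so v_5 = 10^{−1} = 10 (mod 11).
  v = [2, 7, 10, 4, 10].
Step 2: syndromes of r = [7, 7, 8, 3, 0] (all sums mod 11).
  S_0 = Σ v_i r_i = 2·7 + 7·7 + 10·8 + 4·3 + 10·0 = 155 ≡ 1.
  S_1 = Σ v_i α_i r_i = 2·2·7 + 7·4·7 + 10·10·8 + 4·3·3 + 10·1·0 = 1060 ≡ 4.
  α_i^2 mod 11 = [4, 5, 1, 9, 1].
  S_2 = Σ v_i α_i^2 r_i = 2·4·7 + 7·5·7 + 10·1·8 + 4·9·3 + 10·1·0 = 489 ≡ 5.
  S = (1, 4, 5) ≠ 0, so r is not a codeword (an error is present).
Step 3: locate the error. For a single error e at position i, S_ℓ = v_i·e·α_i^ℓ, so α_err = S_1/S_0.
  S_0^{−1} = 1^{−1} = 1 (mod 11), so α_err = 4·1 = 4 ≡ 4 = α_2. Error position i = 2.
  Consistency check: S_2/S_1 = 5·3 = 15 ≡ 4 = α_err ✓ (single-error assumption holds).
Step 4: error magnitude e = S_0/v_2 = S_0·∏_{j≠2}(α_2 − α_j) = 1·8 = 8 ≡ 8 (mod 11).
Step 5: correct position 2: c_2 = r_2 − e = 7 − 8 ≡ 10 (mod 11). Hence c = [7, 10, 8, 3, 0].
  Check: interpolating c through the α_i gives m(x) = 4 + 7·x (degree < 2) with m(α_i) = c_i for every i, so c is indeed a codeword.


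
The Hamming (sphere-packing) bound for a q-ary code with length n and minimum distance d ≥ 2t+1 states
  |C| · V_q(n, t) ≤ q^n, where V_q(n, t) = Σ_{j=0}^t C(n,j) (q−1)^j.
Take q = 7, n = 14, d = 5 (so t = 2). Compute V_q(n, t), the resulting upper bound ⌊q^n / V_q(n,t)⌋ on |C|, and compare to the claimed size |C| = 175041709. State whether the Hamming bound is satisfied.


V_q(n, t) = 3361, q^n = 678223072849, Hamming bound = 201792047, |C| = 175041709 ≤ bound (satisfied).

Step 1: Compute V_q(n, t) = Σ_{j=0}^2 C(n, j) (q−1)^j.
  j = 0: C(14,0)·(6)^0 = 1·1 = 1.
  j = 1: C(14,1)·(6)^1 = 14·6 = 84.
  j = 2: C(14,2)·(6)^2 = 91·36 = 3276.
  V_q(n, t) = 1 + 84 + 3276 = 3361.
Step 2: q^n = 7^14 = 678223072849.
Step 3: Hamming bound ⌊q^n / V_q(n,t)⌋ = ⌊678223072849/3361⌋ = 201792047.
Step 4: Compare |C| = 175041709 to 201792047: satisfied.
The claimed |C| lies below the Hamming bound.


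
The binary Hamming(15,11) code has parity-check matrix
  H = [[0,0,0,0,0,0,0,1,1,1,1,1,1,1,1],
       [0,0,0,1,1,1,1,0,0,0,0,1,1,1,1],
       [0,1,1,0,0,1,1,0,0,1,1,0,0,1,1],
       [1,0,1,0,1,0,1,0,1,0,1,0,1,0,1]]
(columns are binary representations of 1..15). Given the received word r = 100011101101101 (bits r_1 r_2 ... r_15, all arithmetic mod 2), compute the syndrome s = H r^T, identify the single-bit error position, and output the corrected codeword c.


s = (1, 0, 0, 0)^T, error position = 8, corrected codeword c = 100011111101101

Compute s = H r^T mod 2 one row at a time:
  s_1 = 0 + 1 + 1 + 0 + 1 + 1 + 0 + 1 = 5 ≡ 1 (mod 2).
  s_2 = 0 + 1 + 1 + 1 + 1 + 1 + 0 + 1 = 6 ≡ 0 (mod 2).
  s_3 = 0 + 0 + 1 + 1 + 1 + 0 + 0 + 1 = 4 ≡ 0 (mod 2).
  s_4 = 1 + 0 + 1 + 1 + 1 + 0 + 1 + 1 = 6 ≡ 0 (mod 2).
s = (1, 0, 0, 0)^T — this equals column 8 of H (binary 1000), so error is at position 8.
Correct: flip bit 8 of r = 100011101101101 to get c = 100011111101101.


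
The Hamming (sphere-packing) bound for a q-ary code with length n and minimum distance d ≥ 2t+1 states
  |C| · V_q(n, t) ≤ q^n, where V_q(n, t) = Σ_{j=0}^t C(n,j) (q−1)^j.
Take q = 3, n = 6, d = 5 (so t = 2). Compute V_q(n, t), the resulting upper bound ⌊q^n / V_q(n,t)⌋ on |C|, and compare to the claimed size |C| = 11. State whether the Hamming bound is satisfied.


V_q(n, t) = 73, q^n = 729, Hamming bound = 9, |C| = 11 > bound (violated).

Step 1: Compute V_q(n, t) = Σ_{j=0}^2 C(n, j) (q−1)^j.
  j = 0: C(6,0)·(2)^0 = 1·1 = 1.
  j = 1: C(6,1)·(2)^1 = 6·2 = 12.
  j = 2: C(6,2)·(2)^2 = 15·4 = 60.
  V_q(n, t) = 1 + 12 + 60 = 73.
Step 2: q^n = 3^6 = 729.
Step 3: Hamming bound ⌊q^n / V_q(n,t)⌋ = ⌊729/73⌋ = 9.
Step 4: Compare |C| = 11 to 9: violated.
The claimed |C| lies above the Hamming bound, so no 3-ary code of length 6 with d ≥ 5 can have 11 codewords.


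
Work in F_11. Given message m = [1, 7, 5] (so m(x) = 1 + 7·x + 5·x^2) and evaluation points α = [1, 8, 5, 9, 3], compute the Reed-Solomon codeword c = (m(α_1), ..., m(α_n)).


c = [2, 3, 7, 7, 1]

Message polynomial: m(x) = 1 + 7·x + 5·x^2 (mod 11).
For each evaluation point α_i, compute m(α_i) mod 11:
  α_1 = 1: Horner steps 5 → 1 → 2, so m(1) = 2.
  α_2 = 8: Horner steps 5 → 3 → 3, so m(8) = 3.
  α_3 = 5: Horner steps 5 → 10 → 7, so m(5) = 7.
  α_4 = 9: Horner steps 5 → 8 → 7, so m(9) = 7.
  α_5 = 3: Horner steps 5 → 0 → 1, so m(3) = 1.
Codeword c = [2, 3, 7, 7, 1] ∈ F_11^5.


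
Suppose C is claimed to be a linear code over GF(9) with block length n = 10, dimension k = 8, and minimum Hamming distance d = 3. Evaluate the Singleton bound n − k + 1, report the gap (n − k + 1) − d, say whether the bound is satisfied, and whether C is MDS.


Singleton RHS = n − k + 1 = 3, slack = 0, bound satisfied, MDS.

Singleton bound: d ≤ n − k + 1.
Here n = 10, k = 8, so n − k + 1 = 3.
Given d = 3, check d ≤ 3: YES.
Slack = (n − k + 1) − d = 0.
The code is MDS (slack = 0).
Description: the claimed parameters are [10, 8, 3]_9; such a code would be MDS (meets Singleton bound).


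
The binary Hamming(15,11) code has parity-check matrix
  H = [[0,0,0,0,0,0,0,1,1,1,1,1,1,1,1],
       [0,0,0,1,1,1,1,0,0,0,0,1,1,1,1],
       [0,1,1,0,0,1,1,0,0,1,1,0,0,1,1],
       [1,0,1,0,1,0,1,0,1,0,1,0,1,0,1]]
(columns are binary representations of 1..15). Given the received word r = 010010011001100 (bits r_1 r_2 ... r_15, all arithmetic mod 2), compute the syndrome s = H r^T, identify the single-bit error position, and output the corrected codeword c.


s = (0, 1, 1, 1)^T, error position = 7, corrected codeword c = 010010111001100

Compute s = H r^T mod 2 one row at a time:
  s_1 = 1 + 1 + 0 + 0 + 1 + 1 + 0 + 0 = 4 ≡ 0 (mod 2).
  s_2 = 0 + 1 + 0 + 0 + 1 + 1 + 0 + 0 = 3 ≡ 1 (mod 2).
  s_3 = 1 + 0 + 0 + 0 + 0 + 0 + 0 + 0 = 1 ≡ 1 (mod 2).
  s_4 = 0 + 0 + 1 + 0 + 1 + 0 + 1 + 0 = 3 ≡ 1 (mod 2).
s = (0, 1, 1, 1)^T — this equals column 7 of H (binary 0111), so error is at position 7.
Correct: flip bit 7 of r = 010010011001100 to get c = 010010111001100.


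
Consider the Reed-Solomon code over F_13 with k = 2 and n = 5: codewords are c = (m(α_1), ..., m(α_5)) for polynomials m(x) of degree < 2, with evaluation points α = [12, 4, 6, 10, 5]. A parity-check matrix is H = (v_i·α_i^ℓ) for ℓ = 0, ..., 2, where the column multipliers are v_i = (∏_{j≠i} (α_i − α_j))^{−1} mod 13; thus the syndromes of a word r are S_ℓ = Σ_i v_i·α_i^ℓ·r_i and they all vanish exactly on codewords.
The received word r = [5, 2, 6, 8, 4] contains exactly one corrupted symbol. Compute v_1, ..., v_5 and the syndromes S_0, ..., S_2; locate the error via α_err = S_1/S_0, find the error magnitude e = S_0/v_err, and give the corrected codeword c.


S = (1, 10, 9), error at position 4, error magnitude e = 7, c = [5, 2, 6, 1, 4].

Step 1: column multipliers v_i = (∏_{j≠i}(α_i − α_j))^{−1} mod 13.
  i = 1 (α = 12): (12−4)(12−6)(12−10)(12−5) = 8·6·2·7 = 672 ≡ 9, so v_1 = 9^{−1} = 3 (mod 13).
  i = 2 (α = 4): (4−12)(4−6)(4−10)(4−5) = (−8)·(−2)·(−6)·(−1) = 96 ≡ 5, so v_2 = 5^{−1} = 8 (mod 13).
  i = 3 (α = 6): (6−12)(6−4)(6−10)(6−5) = (−6)·2·(−4)·1 = 48 ≡ 9, so v_3 = 9^{−1} = 3 (mod 13).
  i = 4 (α = 10): (10−12)(10−4)(10−6)(10−5) = (−2)·6·4·5 = −240 ≡ 7, so v_4 = 7^{−1} = 2 (mod 13).
  i = 5 (α = 5): (5−12)(5−4)(5−6)(5−10) = (−7)·1·(−1)·(−5) = −35 ≡ 4, so v_5 = 4^{−1} = 10 (mod 13).
  v = [3, 8, 3, 2, 10].
Step 2: syndromes of r = [5, 2, 6, 8, 4] (all sums mod 13).
  S_0 = Σ v_i r_i = 3·5 + 8·2 + 3·6 + 2·8 + 10·4 = 105 ≡ 1.
  S_1 = Σ v_i α_i r_i = 3·12·5 + 8·4·2 + 3·6·6 + 2·10·8 + 10·5·4 = 712 ≡ 10.
  α_i^2 mod 13 = [1, 3, 10, 9, 12].
  S_2 = Σ v_i α_i^2 r_i = 3·1·5 + 8·3·2 + 3·10·6 + 2·9·8 + 10·12·4 = 867 ≡ 9.
  S = (1, 10, 9) ≠ 0, so r is not a codeword (an error is present).
Step 3: locate the error. For a single error e at position i, S_ℓ = v_i·e·α_i^ℓ, so α_err = S_1/S_0.
  S_0^{−1} = 1^{−1} = 1 (mod 13), so α_err = 10·1 = 10 ≡ 10 = α_4. Error position i = 4.
  Consistency check: S_2/S_1 = 9·4 = 36 ≡ 10 = α_err ✓ (single-error assumption holds).
Step 4: error magnitude e = S_0/v_4 = S_0·∏_{j≠4}(α_4 − α_j) = 1·7 = 7 ≡ 7 (mod 13).
Step 5: correct position 4: c_4 = r_4 − e = 8 − 7 ≡ 1 (mod 13). Hence c = [5, 2, 6, 1, 4].
  Check: interpolating c through the α_i gives m(x) = 7 + 2·x (degree < 2) with m(α_i) = c_i for every i, so c is indeed a codeword.


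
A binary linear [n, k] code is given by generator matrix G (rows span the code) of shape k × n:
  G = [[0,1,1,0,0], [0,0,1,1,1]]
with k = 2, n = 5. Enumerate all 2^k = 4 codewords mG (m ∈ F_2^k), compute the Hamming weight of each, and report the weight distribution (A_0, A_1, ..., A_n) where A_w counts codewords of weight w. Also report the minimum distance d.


Weight distribution: A_0 = 1, A_2 = 1, A_3 = 2. Minimum distance d = 2.

Enumerate all 2^2 = 4 messages m ∈ F_2^2.
For each, compute codeword c = mG in F_2^5, then tally its weight.
  m = 00 → c = 00000, weight = 0.
  m = 10 → c = 01100, weight = 2.
  m = 01 → c = 00111, weight = 3.
  m = 11 → c = 01011, weight = 3.
Tally weights:
  weight 0: 1 codewords.
  weight 2: 1 codewords.
  weight 3: 2 codewords.
Minimum distance d = smallest w > 0 with A_w > 0 = 2.
Sanity: Σ A_w = 4 = 2^2 = 4 ✓.


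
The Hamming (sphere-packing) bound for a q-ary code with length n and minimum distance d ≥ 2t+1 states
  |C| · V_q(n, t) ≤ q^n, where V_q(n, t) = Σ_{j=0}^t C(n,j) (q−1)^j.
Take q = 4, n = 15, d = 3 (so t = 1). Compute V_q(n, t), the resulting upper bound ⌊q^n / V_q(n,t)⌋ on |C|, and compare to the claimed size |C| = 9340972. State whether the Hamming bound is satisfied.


V_q(n, t) = 46, q^n = 1073741824, Hamming bound = 23342213, |C| = 9340972 ≤ bound (satisfied).

Step 1: Compute V_q(n, t) = Σ_{j=0}^1 C(n, j) (q−1)^j.
  j = 0: C(15,0)·(3)^0 = 1·1 = 1.
  j = 1: C(15,1)·(3)^1 = 15·3 = 45.
  V_q(n, t) = 1 + 45 = 46.
Step 2: q^n = 4^15 = 1073741824.
Step 3: Hamming bound ⌊q^n / V_q(n,t)⌋ = ⌊1073741824/46⌋ = 23342213.
Step 4: Compare |C| = 9340972 to 23342213: satisfied.
The claimed |C| lies below the Hamming bound.


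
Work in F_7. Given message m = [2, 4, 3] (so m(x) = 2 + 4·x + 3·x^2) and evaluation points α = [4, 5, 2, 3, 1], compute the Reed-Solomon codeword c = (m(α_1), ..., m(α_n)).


c = [3, 6, 1, 6, 2]

Message polynomial: m(x) = 2 + 4·x + 3·x^2 (mod 7).
For each evaluation point α_i, compute m(α_i) mod 7:
  α_1 = 4: Horner steps 3 → 2 → 3, so m(4) = 3.
  α_2 = 5: Horner steps 3 → 5 → 6, so m(5) = 6.
  α_3 = 2: Horner steps 3 → 3 → 1, so m(2) = 1.
  α_4 = 3: Horner steps 3 → 6 → 6, so m(3) = 6.
  α_5 = 1: Horner steps 3 → 0 → 2, so m(1) = 2.
Codeword c = [3, 6, 1, 6, 2] ∈ F_7^5.


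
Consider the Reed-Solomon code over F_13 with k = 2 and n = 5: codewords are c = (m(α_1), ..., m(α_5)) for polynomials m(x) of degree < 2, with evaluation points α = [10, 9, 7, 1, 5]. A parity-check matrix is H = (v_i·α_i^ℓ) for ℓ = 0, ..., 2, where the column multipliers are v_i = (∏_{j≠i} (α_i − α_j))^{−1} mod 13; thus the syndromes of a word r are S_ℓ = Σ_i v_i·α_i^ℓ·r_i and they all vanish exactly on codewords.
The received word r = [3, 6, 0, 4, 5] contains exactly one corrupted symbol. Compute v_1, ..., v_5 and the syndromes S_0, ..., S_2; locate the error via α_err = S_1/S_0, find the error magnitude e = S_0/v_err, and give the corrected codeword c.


S = (2, 1, 7), error at position 3, error magnitude e = 1, c = [3, 6, 12, 4, 5].

Step 1: column multipliers v_i = (∏_{j≠i}(α_i − α_j))^{−1} mod 13.
  i = 1 (α = 10): (10−9)(10−7)(10−1)(10−5) = 1·3·9·5 = 135 ≡ 5, so v_1 = 5^{−1} = 8 (mod 13).
  i = 2 (α = 9): (9−10)(9−7)(9−1)(9−5) = (−1)·2·8·4 = −64 ≡ 1, so v_2 = 1^{−1} = 1 (mod 13).
  i = 3 (α = 7): (7−10)(7−9)(7−1)(7−5) = (−3)·(−2)·6·2 = 72 ≡ 7, so v_3 = 7^{−1} = 2 (mod 13).
  i = 4 (α = 1): (1−10)(1−9)(1−7)(1−5) = (−9)·(−8)·(−6)·(−4) = 1728 ≡ 12, so v_4 = 12^{−1} = 12 (mod 13).
  i = 5 (α = 5): (5−10)(5−9)(5−7)(5−1) = (−5)·(−4)·(−2)·4 = −160 ≡ 9, so v_5 = 9^{−1} = 3 (mod 13).
  v = [8, 1, 2, 12, 3].
Step 2: syndromes of r = [3, 6, 0, 4, 5] (all sums mod 13).
  S_0 = Σ v_i r_i = 8·3 + 1·6 + 2·0 + 12·4 + 3·5 = 93 ≡ 2.
  S_1 = Σ v_i α_i r_i = 8·10·3 + 1·9·6 + 2·7·0 + 12·1·4 + 3·5·5 = 417 ≡ 1.
  α_i^2 mod 13 = [9, 3, 10, 1, 12].
  S_2 = Σ v_i α_i^2 r_i = 8·9·3 + 1·3·6 + 2·10·0 + 12·1·4 + 3·12·5 = 462 ≡ 7.
  S = (2, 1, 7) ≠ 0, so r is not a codeword (an error is present).
Step 3: locate the error. For a single error e at position i, S_ℓ = v_i·e·α_i^ℓ, so α_err = S_1/S_0.
  S_0^{−1} = 2^{−1} = 7 (mod 13), so α_err = 1·7 = 7 ≡ 7 = α_3. Error position i = 3.
  Consistency check: S_2/S_1 = 7·1 = 7 ≡ 7 = α_err ✓ (single-error assumption holds).
Step 4: error magnitude e = S_0/v_3 = S_0·∏_{j≠3}(α_3 − α_j) = 2·7 = 14 ≡ 1 (mod 13).
Step 5: correct position 3: c_3 = r_3 − e = 0 − 1 ≡ 12 (mod 13). Hence c = [3, 6, 12, 4, 5].
  Check: interpolating c through the α_i gives m(x) = 7 + 10·x (degree < 2) with m(α_i) = c_i for every i, so c is indeed a codeword.


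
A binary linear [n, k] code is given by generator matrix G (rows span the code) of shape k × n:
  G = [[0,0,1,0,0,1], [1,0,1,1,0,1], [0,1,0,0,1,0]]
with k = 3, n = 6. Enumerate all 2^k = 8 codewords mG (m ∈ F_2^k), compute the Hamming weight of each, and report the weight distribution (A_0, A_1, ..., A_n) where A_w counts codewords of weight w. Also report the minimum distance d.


Weight distribution: A_0 = 1, A_2 = 3, A_4 = 3, A_6 = 1. Minimum distance d = 2.

Enumerate all 2^3 = 8 messages m ∈ F_2^3.
For each, compute codeword c = mG in F_2^6, then tally its weight.
  m = 000 → c = 000000, weight = 0.
  m = 100 → c = 001001, weight = 2.
  m = 010 → c = 101101, weight = 4.
  m = 110 → c = 100100, weight = 2.
  m = 001 → c = 010010, weight = 2.
  m = 101 → c = 011011, weight = 4.
  m = 011 → c = 111111, weight = 6.
  m = 111 → c = 110110, weight = 4.
Tally weights:
  weight 0: 1 codewords.
  weight 2: 3 codewords.
  weight 4: 3 codewords.
  weight 6: 1 codewords.
Minimum distance d = smallest w > 0 with A_w > 0 = 2.
Sanity: Σ A_w = 8 = 2^3 = 8 ✓.


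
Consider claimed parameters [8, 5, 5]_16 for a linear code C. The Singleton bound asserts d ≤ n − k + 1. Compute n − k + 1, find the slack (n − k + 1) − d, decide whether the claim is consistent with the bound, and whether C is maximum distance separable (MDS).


Singleton RHS = n − k + 1 = 4, slack = -1, bound violated (no such code; not MDS).

Singleton bound: d ≤ n − k + 1.
Here n = 8, k = 5, so n − k + 1 = 4.
Given d = 5, check d ≤ 4: NO.
Slack = (n − k + 1) − d = -1.
The slack is negative: d = 5 exceeds n − k + 1 = 4 by 1, so the Singleton bound is violated and no linear [8, 5, 5]_16 code can exist. In particular it is not MDS (MDS requires d = n − k + 1 exactly).
Description: the claimed parameters are [8, 5, 5]_16; such a code would be impossible (violates the Singleton bound).


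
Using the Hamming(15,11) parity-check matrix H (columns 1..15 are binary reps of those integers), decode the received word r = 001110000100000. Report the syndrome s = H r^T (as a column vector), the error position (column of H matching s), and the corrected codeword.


s = (1, 0, 0, 0)^T, error position = 8, corrected codeword c = 001110010100000

Compute s = H r^T mod 2 one row at a time:
  s_1 = 0 + 0 + 1 + 0 + 0 + 0 + 0 + 0 = 1 ≡ 1 (mod 2).
  s_2 = 1 + 1 + 0 + 0 + 0 + 0 + 0 + 0 = 2 ≡ 0 (mod 2).
  s_3 = 0 + 1 + 0 + 0 + 1 + 0 + 0 + 0 = 2 ≡ 0 (mod 2).
  s_4 = 0 + 1 + 1 + 0 + 0 + 0 + 0 + 0 = 2 ≡ 0 (mod 2).
s = (1, 0, 0, 0)^T — this equals column 8 of H (binary 1000), so error is at position 8.
Correct: flip bit 8 of r = 001110000100000 to get c = 001110010100000.


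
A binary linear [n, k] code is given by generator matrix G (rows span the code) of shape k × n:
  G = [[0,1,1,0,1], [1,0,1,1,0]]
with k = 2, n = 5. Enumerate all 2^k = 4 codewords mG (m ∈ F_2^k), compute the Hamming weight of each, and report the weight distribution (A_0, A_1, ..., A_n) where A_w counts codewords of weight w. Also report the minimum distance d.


Weight distribution: A_0 = 1, A_3 = 2, A_4 = 1. Minimum distance d = 3.

Enumerate all 2^2 = 4 messages m ∈ F_2^2.
For each, compute codeword c = mG in F_2^5, then tally its weight.
  m = 00 → c = 00000, weight = 0.
  m = 10 → c = 01101, weight = 3.
  m = 01 → c = 10110, weight = 3.
  m = 11 → c = 11011, weight = 4.
Tally weights:
  weight 0: 1 codewords.
  weight 3: 2 codewords.
  weight 4: 1 codewords.
Minimum distance d = smallest w > 0 with A_w > 0 = 3.
Sanity: Σ A_w = 4 = 2^2 = 4 ✓.


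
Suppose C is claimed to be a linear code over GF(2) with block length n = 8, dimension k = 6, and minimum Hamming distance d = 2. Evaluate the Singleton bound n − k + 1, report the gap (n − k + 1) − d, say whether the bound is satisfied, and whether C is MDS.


Singleton RHS = n − k + 1 = 3, slack = 1, bound satisfied, not MDS.

Singleton bound: d ≤ n − k + 1.
Here n = 8, k = 6, so n − k + 1 = 3.
Given d = 2, check d ≤ 3: YES.
Slack = (n − k + 1) − d = 1.
The code is NOT MDS (slack = 1 > 0).
Description: the claimed parameters are [8, 6, 2]_2; such a code would be non-MDS.


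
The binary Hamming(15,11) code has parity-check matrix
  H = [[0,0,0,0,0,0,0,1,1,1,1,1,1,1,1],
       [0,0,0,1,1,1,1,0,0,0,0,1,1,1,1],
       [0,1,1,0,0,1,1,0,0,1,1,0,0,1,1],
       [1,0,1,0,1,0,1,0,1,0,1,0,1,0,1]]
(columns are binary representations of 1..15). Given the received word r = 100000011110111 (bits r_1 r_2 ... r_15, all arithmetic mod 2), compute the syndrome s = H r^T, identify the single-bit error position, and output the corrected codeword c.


s = (1, 1, 0, 1)^T, error position = 13, corrected codeword c = 100000011110011

Compute s = H r^T mod 2 one row at a time:
  s_1 = 1 + 1 + 1 + 1 + 0 + 1 + 1 + 1 = 7 ≡ 1 (mod 2).
  s_2 = 0 + 0 + 0 + 0 + 0 + 1 + 1 + 1 = 3 ≡ 1 (mod 2).
  s_3 = 0 + 0 + 0 + 0 + 1 + 1 + 1 + 1 = 4 ≡ 0 (mod 2).
  s_4 = 1 + 0 + 0 + 0 + 1 + 1 + 1 + 1 = 5 ≡ 1 (mod 2).
s = (1, 1, 0, 1)^T — this equals column 13 of H (binary 1101), so error is at position 13.
Correct: flip bit 13 of r = 100000011110111 to get c = 100000011110011.


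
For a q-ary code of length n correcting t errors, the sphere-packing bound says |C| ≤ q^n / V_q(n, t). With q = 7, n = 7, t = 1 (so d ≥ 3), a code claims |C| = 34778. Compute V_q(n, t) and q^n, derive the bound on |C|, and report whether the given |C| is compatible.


V_q(n, t) = 43, q^n = 823543, Hamming bound = 19152, |C| = 34778 > bound (violated).

Step 1: Compute V_q(n, t) = Σ_{j=0}^1 C(n, j) (q−1)^j.
  j = 0: C(7,0)·(6)^0 = 1·1 = 1.
  j = 1: C(7,1)·(6)^1 = 7·6 = 42.
  V_q(n, t) = 1 + 42 = 43.
Step 2: q^n = 7^7 = 823543.
Step 3: Hamming bound ⌊q^n / V_q(n,t)⌋ = ⌊823543/43⌋ = 19152.
Step 4: Compare |C| = 34778 to 19152: violated.
The claimed |C| lies above the Hamming bound, so no 7-ary code of length 7 with d ≥ 3 can have 34778 codewords.


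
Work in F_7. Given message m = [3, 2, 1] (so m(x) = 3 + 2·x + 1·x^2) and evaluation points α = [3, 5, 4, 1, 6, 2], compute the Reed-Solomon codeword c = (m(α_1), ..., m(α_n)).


c = [4, 3, 6, 6, 2, 4]

Message polynomial: m(x) = 3 + 2·x + 1·x^2 (mod 7).
For each evaluation point α_i, compute m(α_i) mod 7:
  α_1 = 3: Horner steps 1 → 5 → 4, so m(3) = 4.
  α_2 = 5: Horner steps 1 → 0 → 3, so m(5) = 3.
  α_3 = 4: Horner steps 1 → 6 → 6, so m(4) = 6.
  α_4 = 1: Horner steps 1 → 3 → 6, so m(1) = 6.
  α_5 = 6: Horner steps 1 → 1 → 2, so m(6) = 2.
  α_6 = 2: Horner steps 1 → 4 → 4, so m(2) = 4.
Codeword c = [4, 3, 6, 6, 2, 4] ∈ F_7^6.


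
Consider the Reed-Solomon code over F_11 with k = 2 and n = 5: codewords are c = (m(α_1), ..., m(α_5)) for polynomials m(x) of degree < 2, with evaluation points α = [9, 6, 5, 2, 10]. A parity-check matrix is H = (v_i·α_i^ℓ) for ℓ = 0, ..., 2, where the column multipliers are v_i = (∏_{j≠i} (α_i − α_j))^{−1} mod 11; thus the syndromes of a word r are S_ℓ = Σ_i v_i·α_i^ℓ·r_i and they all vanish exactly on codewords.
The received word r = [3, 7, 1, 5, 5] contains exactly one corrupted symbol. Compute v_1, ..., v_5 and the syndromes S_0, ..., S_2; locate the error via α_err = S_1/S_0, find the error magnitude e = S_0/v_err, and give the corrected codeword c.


S = (3, 8, 3), error at position 5, error magnitude e = 7, c = [3, 7, 1, 5, 9].

Step 1: column multipliers v_i = (∏_{j≠i}(α_i − α_j))^{−1} mod 11.
  i = 1 (α = 9): (9−6)(9−5)(9−2)(9−10) = 3·4·7·(−1) = −84 ≡ 4, so v_1 = 4^{−1} = 3 (mod 11).
  i = 2 (α = 6): (6−9)(6−5)(6−2)(6−10) = (−3)·1·4·(−4) = 48 ≡ 4, so v_2 = 4^{−1} = 3 (mod 11).
  i = 3 (α = 5): (5−9)(5−6)(5−2)(5−10) = (−4)·(−1)·3·(−5) = −60 ≡ 6, so v_3 = 6^{−1} = 2 (mod 11).
  i = 4 (α = 2): (2−9)(2−6)(2−5)(2−10) = (−7)·(−4)·(−3)·(−8) = 672 ≡ 1, so v_4 = 1^{−1} = 1 (mod 11).
  i = 5 (α = 10): (10−9)(10−6)(10−5)(10−2) = 1·4·5·8 = 160 ≡ 6, so v_5 = 6^{−1} = 2 (mod 11).
  v = [3, 3, 2, 1, 2].
Step 2: syndromes of r = [3, 7, 1, 5, 5] (all sums mod 11).
  S_0 = Σ v_i r_i = 3·3 + 3·7 + 2·1 + 1·5 + 2·5 = 47 ≡ 3.
  S_1 = Σ v_i α_i r_i = 3·9·3 + 3·6·7 + 2·5·1 + 1·2·5 + 2·10·5 = 327 ≡ 8.
  α_i^2 mod 11 = [4, 3, 3, 4, 1].
  S_2 = Σ v_i α_i^2 r_i = 3·4·3 + 3·3·7 + 2·3·1 + 1·4·5 + 2·1·5 = 135 ≡ 3.
  S = (3, 8, 3) ≠ 0, so r is not a codeword (an error is present).
Step 3: locate the error. For a single error e at position i, S_ℓ = v_i·e·α_i^ℓ, so α_err = S_1/S_0.
  S_0^{−1} = 3^{−1} = 4 (mod 11), so α_err = 8·4 = 32 ≡ 10 = α_5. Error position i = 5.
  Consistency check: S_2/S_1 = 3·7 = 21 ≡ 10 = α_err ✓ (single-error assumption holds).
Step 4: error magnitude e = S_0/v_5 = S_0·∏_{j≠5}(α_5 − α_j) = 3·6 = 18 ≡ 7 (mod 11).
Step 5: correct position 5: c_5 = r_5 − e = 5 − 7 ≡ 9 (mod 11). Hence c = [3, 7, 1, 5, 9].
  Check: interpolating c through the α_i gives m(x) = 4 + 6·x (degree < 2) with m(α_i) = c_i for every i, so c is indeed a codeword.


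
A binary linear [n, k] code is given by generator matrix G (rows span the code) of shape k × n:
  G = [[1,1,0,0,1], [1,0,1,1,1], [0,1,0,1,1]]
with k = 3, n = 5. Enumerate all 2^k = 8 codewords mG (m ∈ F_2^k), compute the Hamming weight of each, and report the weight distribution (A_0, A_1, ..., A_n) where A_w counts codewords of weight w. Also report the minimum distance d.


Weight distribution: A_0 = 1, A_2 = 2, A_3 = 4, A_4 = 1. Minimum distance d = 2.

Enumerate all 2^3 = 8 messages m ∈ F_2^3.
For each, compute codeword c = mG in F_2^5, then tally its weight.
  m = 000 → c = 00000, weight = 0.
  m = 100 → c = 11001, weight = 3.
  m = 010 → c = 10111, weight = 4.
  m = 110 → c = 01110, weight = 3.
  m = 001 → c = 01011, weight = 3.
  m = 101 → c = 10010, weight = 2.
  m = 011 → c = 11100, weight = 3.
  m = 111 → c = 00101, weight = 2.
Tally weights:
  weight 0: 1 codewords.
  weight 2: 2 codewords.
  weight 3: 4 codewords.
  weight 4: 1 codewords.
Minimum distance d = smallest w > 0 with A_w > 0 = 2.
Sanity: Σ A_w = 8 = 2^3 = 8 ✓.


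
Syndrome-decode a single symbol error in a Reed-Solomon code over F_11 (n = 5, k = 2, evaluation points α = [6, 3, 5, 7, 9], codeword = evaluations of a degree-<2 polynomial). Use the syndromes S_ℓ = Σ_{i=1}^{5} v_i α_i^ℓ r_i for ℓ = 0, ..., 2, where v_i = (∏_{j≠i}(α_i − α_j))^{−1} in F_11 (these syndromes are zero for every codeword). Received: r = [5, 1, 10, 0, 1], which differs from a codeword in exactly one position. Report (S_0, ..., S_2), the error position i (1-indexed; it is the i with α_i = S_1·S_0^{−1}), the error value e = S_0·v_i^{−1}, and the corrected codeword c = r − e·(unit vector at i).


S = (3, 9, 5), error at position 2, error magnitude e = 3, c = [5, 9, 10, 0, 1].

Step 1: column multipliers v_i = (∏_{j≠i}(α_i − α_j))^{−1} mod 11.
  i = 1 (α = 6): (6−3)(6−5)(6−7)(6−9) = 3·1·(−1)·(−3) = 9 ≡ 9, so v_1 = 9^{−1} = 5 (mod 11).
  i = 2 (α = 3): (3−6)(3−5)(3−7)(3−9) = (−3)·(−2)·(−4)·(−6) = 144 ≡ 1, so v_2 = 1^{−1} = 1 (mod 11).
  i = 3 (α = 5): (5−6)(5−3)(5−7)(5−9) = (−1)·2·(−2)·(−4) = −16 ≡ 6, so v_3 = 6^{−1} = 2 (mod 11).
  i = 4 (α = 7): (7−6)(7−3)(7−5)(7−9) = 1·4·2·(−2) = −16 ≡ 6, so v_4 = 6^{−1} = 2 (mod 11).
  i = 5 (α = 9): (9−6)(9−3)(9−5)(9−7) = 3·6·4·2 = 144 ≡ 1, so v_5 = 1^{−1} = 1 (mod 11).
  v = [5, 1, 2, 2, 1].
Step 2: syndromes of r = [5, 1, 10, 0, 1] (all sums mod 11).
  S_0 = Σ v_i r_i = 5·5 + 1·1 + 2·10 + 2·0 + 1·1 = 47 ≡ 3.
  S_1 = Σ v_i α_i r_i = 5·6·5 + 1·3·1 + 2·5·10 + 2·7·0 + 1·9·1 = 262 ≡ 9.
  α_i^2 mod 11 = [3, 9, 3, 5, 4].
  S_2 = Σ v_i α_i^2 r_i = 5·3·5 + 1·9·1 + 2·3·10 + 2·5·0 + 1·4·1 = 148 ≡ 5.
  S = (3, 9, 5) ≠ 0, so r is not a codeword (an error is present).
Step 3: locate the error. For a single error e at position i, S_ℓ = v_i·e·α_i^ℓ, so α_err = S_1/S_0.
  S_0^{−1} = 3^{−1} = 4 (mod 11), so α_err = 9·4 = 36 ≡ 3 = α_2. Error position i = 2.
  Consistency check: S_2/S_1 = 5·5 = 25 ≡ 3 = α_err ✓ (single-error assumption holds).
Step 4: error magnitude e = S_0/v_2 = S_0·∏_{j≠2}(α_2 − α_j) = 3·1 = 3 ≡ 3 (mod 11).
Step 5: correct position 2: c_2 = r_2 − e = 1 − 3 ≡ 9 (mod 11). Hence c = [5, 9, 10, 0, 1].
  Check: interpolating c through the α_i gives m(x) = 2 + 6·x (degree < 2) with m(α_i) = c_i for every i, so c is indeed a codeword.
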